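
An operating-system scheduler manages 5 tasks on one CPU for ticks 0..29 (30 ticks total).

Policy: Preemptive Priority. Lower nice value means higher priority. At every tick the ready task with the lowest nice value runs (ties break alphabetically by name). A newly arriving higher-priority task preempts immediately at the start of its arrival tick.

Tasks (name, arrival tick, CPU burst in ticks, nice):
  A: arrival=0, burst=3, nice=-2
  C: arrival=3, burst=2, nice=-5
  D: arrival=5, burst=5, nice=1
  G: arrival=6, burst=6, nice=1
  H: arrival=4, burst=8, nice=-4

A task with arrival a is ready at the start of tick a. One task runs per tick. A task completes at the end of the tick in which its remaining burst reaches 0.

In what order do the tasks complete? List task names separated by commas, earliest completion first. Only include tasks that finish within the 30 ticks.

completion order = A, C, H, D, G

t=0: ready={A} → run A
t=1: ready={A} → run A
t=2: ready={A} → run A
t=3: ready={C} → run C
t=4: ready={C,H} → run C
t=5: ready={D,H} → run H
t=6: ready={D,G,H} → run H
t=7: ready={D,G,H} → run H
t=8: ready={D,G,H} → run H
t=9: ready={D,G,H} → run H
t=10: ready={D,G,H} → run H
t=11: ready={D,G,H} → run H
t=12: ready={D,G,H} → run H
t=13: ready={D,G} → run D
t=14: ready={D,G} → run D
t=15: ready={D,G} → run D
t=16: ready={D,G} → run D
t=17: ready={D,G} → run D
t=18: ready={G} → run G
t=19: ready={G} → run G
t=20: ready={G} → run G
t=21: ready={G} → run G
t=22: ready={G} → run G
t=23: ready={G} → run G
t=24: (idle)
t=25: (idle)
t=26: (idle)
t=27: (idle)
t=28: (idle)
t=29: (idle)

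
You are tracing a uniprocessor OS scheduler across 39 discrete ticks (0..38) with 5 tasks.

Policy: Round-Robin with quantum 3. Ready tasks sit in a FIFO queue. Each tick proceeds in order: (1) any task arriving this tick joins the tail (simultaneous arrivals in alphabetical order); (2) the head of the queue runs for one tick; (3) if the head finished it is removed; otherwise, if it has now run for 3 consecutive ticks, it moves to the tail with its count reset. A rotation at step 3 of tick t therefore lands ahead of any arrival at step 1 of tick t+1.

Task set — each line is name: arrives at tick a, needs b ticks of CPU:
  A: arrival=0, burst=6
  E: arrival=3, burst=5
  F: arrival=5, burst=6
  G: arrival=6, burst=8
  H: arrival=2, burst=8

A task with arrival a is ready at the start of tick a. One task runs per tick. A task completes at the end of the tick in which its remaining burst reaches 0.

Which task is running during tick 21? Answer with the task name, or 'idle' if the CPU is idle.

t=0: queue=[A] q_used=0 → run A
t=1: queue=[A] q_used=1 → run A
t=2: queue=[A,H] q_used=2 → run A
t=3: queue=[H,A,E] q_used=0 → run H
t=4: queue=[H,A,E] q_used=1 → run H
t=5: queue=[H,A,E,F] q_used=2 → run H
t=6: queue=[A,E,F,H,G] q_used=0 → run A
t=7: queue=[A,E,F,H,G] q_used=1 → run A
t=8: queue=[A,E,F,H,G] q_used=2 → run A
t=9: queue=[E,F,H,G] q_used=0 → run E
t=10: queue=[E,F,H,G] q_used=1 → run E
t=11: queue=[E,F,H,G] q_used=2 → run E
t=12: queue=[F,H,G,E] q_used=0 → run F
t=13: queue=[F,H,G,E] q_used=1 → run F
t=14: queue=[F,H,G,E] q_used=2 → run F
t=15: queue=[H,G,E,F] q_used=0 → run H
t=16: queue=[H,G,E,F] q_used=1 → run H
t=17: queue=[H,G,E,F] q_used=2 → run H
t=18: queue=[G,E,F,H] q_used=0 → run G
t=19: queue=[G,E,F,H] q_used=1 → run G
t=20: queue=[G,E,F,H] q_used=2 → run G
t=21: queue=[E,F,H,G] q_used=0 → run E
t=22: queue=[E,F,H,G] q_used=1 → run E
t=23: queue=[F,H,G] q_used=0 → run F
t=24: queue=[F,H,G] q_used=1 → run F
t=25: queue=[F,H,G] q_used=2 → run F
t=26: queue=[H,G] q_used=0 → run H
t=27: queue=[H,G] q_used=1 → run H
t=28: queue=[G] q_used=0 → run G
t=29: queue=[G] q_used=1 → run G
t=30: queue=[G] q_used=2 → run G
t=31: queue=[G] q_used=0 → run G
t=32: queue=[G] q_used=1 → run G
t=33: (idle)
t=34: (idle)
t=35: (idle)
t=36: (idle)
t=37: (idle)
t=38: (idle)

running at tick 21 = E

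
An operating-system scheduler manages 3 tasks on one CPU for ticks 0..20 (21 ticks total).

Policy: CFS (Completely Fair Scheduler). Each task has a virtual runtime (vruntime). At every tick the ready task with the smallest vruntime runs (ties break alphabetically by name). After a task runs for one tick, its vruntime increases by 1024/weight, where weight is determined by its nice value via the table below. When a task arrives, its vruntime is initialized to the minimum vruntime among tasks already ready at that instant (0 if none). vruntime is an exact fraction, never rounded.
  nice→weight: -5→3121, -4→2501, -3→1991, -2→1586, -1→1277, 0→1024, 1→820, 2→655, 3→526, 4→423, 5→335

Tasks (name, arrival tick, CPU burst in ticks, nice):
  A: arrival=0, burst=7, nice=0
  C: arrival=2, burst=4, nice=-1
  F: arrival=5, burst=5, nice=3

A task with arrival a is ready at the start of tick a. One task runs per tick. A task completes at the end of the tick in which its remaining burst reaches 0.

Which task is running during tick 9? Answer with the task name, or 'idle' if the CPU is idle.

t=0: vr[A=0] → run A
t=1: vr[A=1] → run A
t=2: vr[A=2 C=2] → run A
t=3: vr[A=3 C=2] → run C
t=4: vr[A=3 C=3578/1277] → run C
t=5: vr[A=3 C=4602/1277 F=3] → run A
t=6: vr[A=4 C=4602/1277 F=3] → run F
t=7: vr[A=4 C=4602/1277 F=1301/263] → run C
t=8: vr[A=4 C=5626/1277 F=1301/263] → run A
t=9: vr[A=5 C=5626/1277 F=1301/263] → run C
t=10: vr[A=5 F=1301/263] → run F
t=11: vr[A=5 F=1813/263] → run A
t=12: vr[A=6 F=1813/263] → run A
t=13: vr[F=1813/263] → run F
t=14: vr[F=2325/263] → run F
t=15: vr[F=2837/263] → run F
t=16: (idle)
t=17: (idle)
t=18: (idle)
t=19: (idle)
t=20: (idle)

running at tick 9 = C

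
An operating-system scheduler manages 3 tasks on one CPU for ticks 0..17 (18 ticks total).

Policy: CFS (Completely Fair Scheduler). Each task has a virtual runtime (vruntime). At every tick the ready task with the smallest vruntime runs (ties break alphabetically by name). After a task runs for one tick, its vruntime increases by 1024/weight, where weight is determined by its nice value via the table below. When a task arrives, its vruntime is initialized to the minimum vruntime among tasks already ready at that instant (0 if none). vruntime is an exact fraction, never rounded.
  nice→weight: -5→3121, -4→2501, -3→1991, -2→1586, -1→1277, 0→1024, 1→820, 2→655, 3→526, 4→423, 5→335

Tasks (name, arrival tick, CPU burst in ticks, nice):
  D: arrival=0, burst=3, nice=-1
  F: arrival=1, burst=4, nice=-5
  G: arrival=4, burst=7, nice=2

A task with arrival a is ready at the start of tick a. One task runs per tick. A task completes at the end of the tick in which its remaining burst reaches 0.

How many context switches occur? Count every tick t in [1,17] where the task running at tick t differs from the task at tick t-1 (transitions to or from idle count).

context switches = 6

t=0: vr[D=0] → run D
t=1: vr[D=1024/1277 F=1024/1277] → run D
t=2: vr[D=2048/1277 F=1024/1277] → run F
t=3: vr[D=2048/1277 F=4503552/3985517] → run F
t=4: vr[D=2048/1277 F=5811200/3985517 G=5811200/3985517] → run F
t=5: vr[D=2048/1277 F=7118848/3985517 G=5811200/3985517] → run G
t=6: vr[D=2048/1277 F=7118848/3985517 G=7887505408/2610513635] → run D
t=7: vr[F=7118848/3985517 G=7887505408/2610513635] → run F
t=8: vr[G=7887505408/2610513635] → run G
t=9: vr[G=11968674816/2610513635] → run G
t=10: vr[G=16049844224/2610513635] → run G
t=11: vr[G=20131013632/2610513635] → run G
t=12: vr[G=4842436608/522102727] → run G
t=13: vr[G=28293352448/2610513635] → run G
t=14: (idle)
t=15: (idle)
t=16: (idle)
t=17: (idle)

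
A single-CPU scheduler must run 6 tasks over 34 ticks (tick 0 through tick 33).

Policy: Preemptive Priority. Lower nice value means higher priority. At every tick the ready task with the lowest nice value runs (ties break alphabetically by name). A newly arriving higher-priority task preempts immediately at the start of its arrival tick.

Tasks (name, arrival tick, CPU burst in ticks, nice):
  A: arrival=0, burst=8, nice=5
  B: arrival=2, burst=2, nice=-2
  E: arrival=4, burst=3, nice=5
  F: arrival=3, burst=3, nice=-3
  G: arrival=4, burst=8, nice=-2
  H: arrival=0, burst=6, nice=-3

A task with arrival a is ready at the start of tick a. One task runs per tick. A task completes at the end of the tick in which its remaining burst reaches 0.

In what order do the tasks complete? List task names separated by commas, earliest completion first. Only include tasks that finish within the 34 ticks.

t=0: ready={A,H} → run H
t=1: ready={A,H} → run H
t=2: ready={A,B,H} → run H
t=3: ready={A,B,F,H} → run F
t=4: ready={A,B,E,F,G,H} → run F
t=5: ready={A,B,E,F,G,H} → run F
t=6: ready={A,B,E,G,H} → run H
t=7: ready={A,B,E,G,H} → run H
t=8: ready={A,B,E,G,H} → run H
t=9: ready={A,B,E,G} → run B
t=10: ready={A,B,E,G} → run B
t=11: ready={A,E,G} → run G
t=12: ready={A,E,G} → run G
t=13: ready={A,E,G} → run G
t=14: ready={A,E,G} → run G
t=15: ready={A,E,G} → run G
t=16: ready={A,E,G} → run G
t=17: ready={A,E,G} → run G
t=18: ready={A,E,G} → run G
t=19: ready={A,E} → run A
t=20: ready={A,E} → run A
t=21: ready={A,E} → run A
t=22: ready={A,E} → run A
t=23: ready={A,E} → run A
t=24: ready={A,E} → run A
t=25: ready={A,E} → run A
t=26: ready={A,E} → run A
t=27: ready={E} → run E
t=28: ready={E} → run E
t=29: ready={E} → run E
t=30: (idle)
t=31: (idle)
t=32: (idle)
t=33: (idle)

completion order = F, H, B, G, A, E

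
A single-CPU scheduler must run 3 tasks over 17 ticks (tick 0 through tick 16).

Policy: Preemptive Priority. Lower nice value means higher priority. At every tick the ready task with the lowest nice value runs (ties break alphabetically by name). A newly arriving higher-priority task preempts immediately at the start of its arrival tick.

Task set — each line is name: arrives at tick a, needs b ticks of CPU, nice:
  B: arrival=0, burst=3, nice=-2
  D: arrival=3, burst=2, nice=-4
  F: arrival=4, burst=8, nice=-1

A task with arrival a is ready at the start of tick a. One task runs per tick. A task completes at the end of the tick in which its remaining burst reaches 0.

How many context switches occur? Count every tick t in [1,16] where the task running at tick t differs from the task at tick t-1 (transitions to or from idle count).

context switches = 3

t=0: ready={B} → run B
t=1: ready={B} → run B
t=2: ready={B} → run B
t=3: ready={D} → run D
t=4: ready={D,F} → run D
t=5: ready={F} → run F
t=6: ready={F} → run F
t=7: ready={F} → run F
t=8: ready={F} → run F
t=9: ready={F} → run F
t=10: ready={F} → run F
t=11: ready={F} → run F
t=12: ready={F} → run F
t=13: (idle)
t=14: (idle)
t=15: (idle)
t=16: (idle)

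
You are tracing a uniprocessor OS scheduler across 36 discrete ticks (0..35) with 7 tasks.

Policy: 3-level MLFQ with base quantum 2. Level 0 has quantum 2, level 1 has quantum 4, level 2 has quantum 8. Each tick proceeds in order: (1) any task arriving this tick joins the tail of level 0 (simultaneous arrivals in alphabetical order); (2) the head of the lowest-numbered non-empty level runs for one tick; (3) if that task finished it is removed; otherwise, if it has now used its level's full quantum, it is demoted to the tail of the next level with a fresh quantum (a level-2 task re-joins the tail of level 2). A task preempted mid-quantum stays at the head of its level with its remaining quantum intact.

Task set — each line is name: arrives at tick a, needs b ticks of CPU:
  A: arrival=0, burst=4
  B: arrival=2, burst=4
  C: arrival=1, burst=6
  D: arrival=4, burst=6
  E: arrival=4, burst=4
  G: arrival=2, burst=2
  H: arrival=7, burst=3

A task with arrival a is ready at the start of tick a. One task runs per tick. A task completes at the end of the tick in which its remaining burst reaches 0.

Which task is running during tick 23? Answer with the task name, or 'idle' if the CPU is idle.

t=0: L0/L1/L2 = A/-/- → run A
t=1: L0/L1/L2 = AC/-/- → run A
t=2: L0/L1/L2 = CBG/A/- → run C
t=3: L0/L1/L2 = CBG/A/- → run C
t=4: L0/L1/L2 = BGDE/AC/- → run B
t=5: L0/L1/L2 = BGDE/AC/- → run B
t=6: L0/L1/L2 = GDE/ACB/- → run G
t=7: L0/L1/L2 = GDEH/ACB/- → run G
t=8: L0/L1/L2 = DEH/ACB/- → run D
t=9: L0/L1/L2 = DEH/ACB/- → run D
t=10: L0/L1/L2 = EH/ACBD/- → run E
t=11: L0/L1/L2 = EH/ACBD/- → run E
t=12: L0/L1/L2 = H/ACBDE/- → run H
t=13: L0/L1/L2 = H/ACBDE/- → run H
t=14: L0/L1/L2 = -/ACBDEH/- → run A
t=15: L0/L1/L2 = -/ACBDEH/- → run A
t=16: L0/L1/L2 = -/CBDEH/- → run C
t=17: L0/L1/L2 = -/CBDEH/- → run C
t=18: L0/L1/L2 = -/CBDEH/- → run C
t=19: L0/L1/L2 = -/CBDEH/- → run C
t=20: L0/L1/L2 = -/BDEH/- → run B
t=21: L0/L1/L2 = -/BDEH/- → run B
t=22: L0/L1/L2 = -/DEH/- → run D
t=23: L0/L1/L2 = -/DEH/- → run D
t=24: L0/L1/L2 = -/DEH/- → run D
t=25: L0/L1/L2 = -/DEH/- → run D
t=26: L0/L1/L2 = -/EH/- → run E
t=27: L0/L1/L2 = -/EH/- → run E
t=28: L0/L1/L2 = -/H/- → run H
t=29: (idle)
t=30: (idle)
t=31: (idle)
t=32: (idle)
t=33: (idle)
t=34: (idle)
t=35: (idle)

running at tick 23 = D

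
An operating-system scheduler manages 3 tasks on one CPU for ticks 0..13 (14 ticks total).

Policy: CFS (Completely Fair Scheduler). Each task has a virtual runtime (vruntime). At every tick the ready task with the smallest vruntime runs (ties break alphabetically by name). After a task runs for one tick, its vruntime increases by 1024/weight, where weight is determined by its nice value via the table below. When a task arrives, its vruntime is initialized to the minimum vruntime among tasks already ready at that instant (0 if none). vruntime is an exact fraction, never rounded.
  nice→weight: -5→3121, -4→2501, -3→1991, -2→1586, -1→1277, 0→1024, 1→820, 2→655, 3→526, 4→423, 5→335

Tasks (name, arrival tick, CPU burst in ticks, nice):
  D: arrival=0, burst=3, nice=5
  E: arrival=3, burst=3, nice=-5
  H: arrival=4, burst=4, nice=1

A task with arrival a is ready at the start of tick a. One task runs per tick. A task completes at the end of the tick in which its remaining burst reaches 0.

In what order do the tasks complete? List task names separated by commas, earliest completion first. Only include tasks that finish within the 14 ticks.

t=0: vr[D=0] → run D
t=1: vr[D=1024/335] → run D
t=2: vr[D=2048/335] → run D
t=3: vr[E=0] → run E
t=4: vr[E=1024/3121 H=1024/3121] → run E
t=5: vr[E=2048/3121 H=1024/3121] → run H
t=6: vr[E=2048/3121 H=1008896/639805] → run E
t=7: vr[H=1008896/639805] → run H
t=8: vr[H=1807872/639805] → run H
t=9: vr[H=2606848/639805] → run H
t=10: (idle)
t=11: (idle)
t=12: (idle)
t=13: (idle)

completion order = D, E, H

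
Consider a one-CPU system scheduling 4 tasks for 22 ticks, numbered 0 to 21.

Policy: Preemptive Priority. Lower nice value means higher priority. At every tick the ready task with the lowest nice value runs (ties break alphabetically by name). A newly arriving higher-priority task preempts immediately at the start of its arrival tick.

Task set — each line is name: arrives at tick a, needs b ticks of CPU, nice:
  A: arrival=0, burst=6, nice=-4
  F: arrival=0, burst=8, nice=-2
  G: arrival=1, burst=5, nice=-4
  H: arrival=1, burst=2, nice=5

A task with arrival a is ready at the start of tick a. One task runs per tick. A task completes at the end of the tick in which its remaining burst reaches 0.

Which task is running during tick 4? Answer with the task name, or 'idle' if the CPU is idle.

running at tick 4 = A

t=0: ready={A,F} → run A
t=1: ready={A,F,G,H} → run A
t=2: ready={A,F,G,H} → run A
t=3: ready={A,F,G,H} → run A
t=4: ready={A,F,G,H} → run A
t=5: ready={A,F,G,H} → run A
t=6: ready={F,G,H} → run G
t=7: ready={F,G,H} → run G
t=8: ready={F,G,H} → run G
t=9: ready={F,G,H} → run G
t=10: ready={F,G,H} → run G
t=11: ready={F,H} → run F
t=12: ready={F,H} → run F
t=13: ready={F,H} → run F
t=14: ready={F,H} → run F
t=15: ready={F,H} → run F
t=16: ready={F,H} → run F
t=17: ready={F,H} → run F
t=18: ready={F,H} → run F
t=19: ready={H} → run H
t=20: ready={H} → run H
t=21: (idle)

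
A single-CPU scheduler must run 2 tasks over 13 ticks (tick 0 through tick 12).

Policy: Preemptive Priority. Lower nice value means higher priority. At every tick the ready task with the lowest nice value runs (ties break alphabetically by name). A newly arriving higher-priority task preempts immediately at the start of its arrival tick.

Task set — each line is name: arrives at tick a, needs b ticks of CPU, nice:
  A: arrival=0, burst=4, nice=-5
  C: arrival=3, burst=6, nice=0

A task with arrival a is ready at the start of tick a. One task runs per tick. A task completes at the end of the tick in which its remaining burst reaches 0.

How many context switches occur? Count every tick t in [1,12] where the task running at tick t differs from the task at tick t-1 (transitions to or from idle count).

context switches = 2

t=0: ready={A} → run A
t=1: ready={A} → run A
t=2: ready={A} → run A
t=3: ready={A,C} → run A
t=4: ready={C} → run C
t=5: ready={C} → run C
t=6: ready={C} → run C
t=7: ready={C} → run C
t=8: ready={C} → run C
t=9: ready={C} → run C
t=10: (idle)
t=11: (idle)
t=12: (idle)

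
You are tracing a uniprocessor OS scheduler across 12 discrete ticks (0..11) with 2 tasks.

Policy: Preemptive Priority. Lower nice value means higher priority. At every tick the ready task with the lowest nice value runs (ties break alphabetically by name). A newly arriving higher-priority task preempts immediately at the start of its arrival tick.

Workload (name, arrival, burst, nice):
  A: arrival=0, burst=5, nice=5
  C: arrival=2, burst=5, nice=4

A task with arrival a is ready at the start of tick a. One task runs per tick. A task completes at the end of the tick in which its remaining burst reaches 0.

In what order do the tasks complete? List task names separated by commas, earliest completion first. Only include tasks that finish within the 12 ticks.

completion order = C, A

t=0: ready={A} → run A
t=1: ready={A} → run A
t=2: ready={A,C} → run C
t=3: ready={A,C} → run C
t=4: ready={A,C} → run C
t=5: ready={A,C} → run C
t=6: ready={A,C} → run C
t=7: ready={A} → run A
t=8: ready={A} → run A
t=9: ready={A} → run A
t=10: (idle)
t=11: (idle)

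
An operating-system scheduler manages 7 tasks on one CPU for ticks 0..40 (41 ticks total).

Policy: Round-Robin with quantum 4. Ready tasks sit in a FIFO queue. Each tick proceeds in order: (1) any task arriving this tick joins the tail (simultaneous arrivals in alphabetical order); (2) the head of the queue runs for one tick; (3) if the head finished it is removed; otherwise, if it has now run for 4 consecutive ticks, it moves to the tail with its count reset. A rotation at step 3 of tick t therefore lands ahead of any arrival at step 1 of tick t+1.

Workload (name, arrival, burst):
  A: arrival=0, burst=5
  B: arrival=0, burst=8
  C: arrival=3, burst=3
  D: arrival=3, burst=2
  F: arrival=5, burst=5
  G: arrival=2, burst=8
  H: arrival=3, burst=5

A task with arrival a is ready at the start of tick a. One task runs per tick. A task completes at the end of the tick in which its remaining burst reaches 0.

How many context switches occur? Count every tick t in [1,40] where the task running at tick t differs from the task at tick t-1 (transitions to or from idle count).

t=0: queue=[A,B] q_used=0 → run A
t=1: queue=[A,B] q_used=1 → run A
t=2: queue=[A,B,G] q_used=2 → run A
t=3: queue=[A,B,G,C,D,H] q_used=3 → run A
t=4: queue=[B,G,C,D,H,A] q_used=0 → run B
t=5: queue=[B,G,C,D,H,A,F] q_used=1 → run B
t=6: queue=[B,G,C,D,H,A,F] q_used=2 → run B
t=7: queue=[B,G,C,D,H,A,F] q_used=3 → run B
t=8: queue=[G,C,D,H,A,F,B] q_used=0 → run G
t=9: queue=[G,C,D,H,A,F,B] q_used=1 → run G
t=10: queue=[G,C,D,H,A,F,B] q_used=2 → run G
t=11: queue=[G,C,D,H,A,F,B] q_used=3 → run G
t=12: queue=[C,D,H,A,F,B,G] q_used=0 → run C
t=13: queue=[C,D,H,A,F,B,G] q_used=1 → run C
t=14: queue=[C,D,H,A,F,B,G] q_used=2 → run C
t=15: queue=[D,H,A,F,B,G] q_used=0 → run D
t=16: queue=[D,H,A,F,B,G] q_used=1 → run D
t=17: queue=[H,A,F,B,G] q_used=0 → run H
t=18: queue=[H,A,F,B,G] q_used=1 → run H
t=19: queue=[H,A,F,B,G] q_used=2 → run H
t=20: queue=[H,A,F,B,G] q_used=3 → run H
t=21: queue=[A,F,B,G,H] q_used=0 → run A
t=22: queue=[F,B,G,H] q_used=0 → run F
t=23: queue=[F,B,G,H] q_used=1 → run F
t=24: queue=[F,B,G,H] q_used=2 → run F
t=25: queue=[F,B,G,H] q_used=3 → run F
t=26: queue=[B,G,H,F] q_used=0 → run B
t=27: queue=[B,G,H,F] q_used=1 → run B
t=28: queue=[B,G,H,F] q_used=2 → run B
t=29: queue=[B,G,H,F] q_used=3 → run B
t=30: queue=[G,H,F] q_used=0 → run G
t=31: queue=[G,H,F] q_used=1 → run G
t=32: queue=[G,H,F] q_used=2 → run G
t=33: queue=[G,H,F] q_used=3 → run G
t=34: queue=[H,F] q_used=0 → run H
t=35: queue=[F] q_used=0 → run F
t=36: (idle)
t=37: (idle)
t=38: (idle)
t=39: (idle)
t=40: (idle)

context switches = 12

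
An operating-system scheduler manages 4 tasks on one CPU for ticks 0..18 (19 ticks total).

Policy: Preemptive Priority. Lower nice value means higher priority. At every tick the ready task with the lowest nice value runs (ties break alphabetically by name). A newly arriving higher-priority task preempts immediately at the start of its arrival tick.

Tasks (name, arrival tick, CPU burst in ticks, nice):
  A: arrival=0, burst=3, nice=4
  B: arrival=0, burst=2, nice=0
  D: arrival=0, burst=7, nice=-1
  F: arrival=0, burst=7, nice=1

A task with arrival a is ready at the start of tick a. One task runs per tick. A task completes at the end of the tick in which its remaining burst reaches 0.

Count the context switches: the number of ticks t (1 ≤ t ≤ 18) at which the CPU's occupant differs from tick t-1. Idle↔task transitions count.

context switches = 3

t=0: ready={A,B,D,F} → run D
t=1: ready={A,B,D,F} → run D
t=2: ready={A,B,D,F} → run D
t=3: ready={A,B,D,F} → run D
t=4: ready={A,B,D,F} → run D
t=5: ready={A,B,D,F} → run D
t=6: ready={A,B,D,F} → run D
t=7: ready={A,B,F} → run B
t=8: ready={A,B,F} → run B
t=9: ready={A,F} → run F
t=10: ready={A,F} → run F
t=11: ready={A,F} → run F
t=12: ready={A,F} → run F
t=13: ready={A,F} → run F
t=14: ready={A,F} → run F
t=15: ready={A,F} → run F
t=16: ready={A} → run A
t=17: ready={A} → run A
t=18: ready={A} → run A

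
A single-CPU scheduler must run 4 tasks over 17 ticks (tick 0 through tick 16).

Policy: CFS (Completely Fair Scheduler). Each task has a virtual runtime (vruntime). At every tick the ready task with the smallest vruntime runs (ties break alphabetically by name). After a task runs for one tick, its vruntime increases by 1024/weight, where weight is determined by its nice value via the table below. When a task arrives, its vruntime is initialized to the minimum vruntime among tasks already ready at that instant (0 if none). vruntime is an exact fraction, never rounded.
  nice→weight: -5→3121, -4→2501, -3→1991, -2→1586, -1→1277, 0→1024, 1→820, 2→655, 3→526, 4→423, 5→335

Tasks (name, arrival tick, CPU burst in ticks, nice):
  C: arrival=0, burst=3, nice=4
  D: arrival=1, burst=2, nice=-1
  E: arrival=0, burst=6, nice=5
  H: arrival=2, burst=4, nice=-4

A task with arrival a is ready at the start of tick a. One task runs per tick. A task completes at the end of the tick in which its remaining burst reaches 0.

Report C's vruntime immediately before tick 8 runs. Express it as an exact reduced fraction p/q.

vruntime(C, start of tick 8) = 1024/423

t=0: vr[C=0 E=0] → run C
t=1: vr[C=1024/423 D=0 E=0] → run D
t=2: vr[C=1024/423 D=1024/1277 E=0 H=0] → run E
t=3: vr[C=1024/423 D=1024/1277 E=1024/335 H=0] → run H
t=4: vr[C=1024/423 D=1024/1277 E=1024/335 H=1024/2501] → run H
t=5: vr[C=1024/423 D=1024/1277 E=1024/335 H=2048/2501] → run D
t=6: vr[C=1024/423 E=1024/335 H=2048/2501] → run H
t=7: vr[C=1024/423 E=1024/335 H=3072/2501] → run H
t=8: vr[C=1024/423 E=1024/335] → run C
t=9: vr[C=2048/423 E=1024/335] → run E
t=10: vr[C=2048/423 E=2048/335] → run C
t=11: vr[E=2048/335] → run E
t=12: vr[E=3072/335] → run E
t=13: vr[E=4096/335] → run E
t=14: vr[E=1024/67] → run E
t=15: (idle)
t=16: (idle)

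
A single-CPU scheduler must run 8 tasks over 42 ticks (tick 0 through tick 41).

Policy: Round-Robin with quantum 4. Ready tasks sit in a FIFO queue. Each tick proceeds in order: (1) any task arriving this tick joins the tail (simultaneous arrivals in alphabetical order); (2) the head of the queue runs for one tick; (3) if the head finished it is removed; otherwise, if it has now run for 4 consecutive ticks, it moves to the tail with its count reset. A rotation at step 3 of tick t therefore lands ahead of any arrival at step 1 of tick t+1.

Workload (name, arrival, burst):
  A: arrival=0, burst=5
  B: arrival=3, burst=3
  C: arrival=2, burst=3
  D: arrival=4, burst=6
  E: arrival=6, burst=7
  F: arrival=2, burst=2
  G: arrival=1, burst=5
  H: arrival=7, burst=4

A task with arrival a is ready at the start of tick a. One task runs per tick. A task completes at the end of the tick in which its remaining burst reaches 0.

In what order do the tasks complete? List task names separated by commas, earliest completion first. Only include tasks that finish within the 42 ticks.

completion order = C, F, B, A, H, G, D, E

t=0: queue=[A] q_used=0 → run A
t=1: queue=[A,G] q_used=1 → run A
t=2: queue=[A,G,C,F] q_used=2 → run A
t=3: queue=[A,G,C,F,B] q_used=3 → run A
t=4: queue=[G,C,F,B,A,D] q_used=0 → run G
t=5: queue=[G,C,F,B,A,D] q_used=1 → run G
t=6: queue=[G,C,F,B,A,D,E] q_used=2 → run G
t=7: queue=[G,C,F,B,A,D,E,H] q_used=3 → run G
t=8: queue=[C,F,B,A,D,E,H,G] q_used=0 → run C
t=9: queue=[C,F,B,A,D,E,H,G] q_used=1 → run C
t=10: queue=[C,F,B,A,D,E,H,G] q_used=2 → run C
t=11: queue=[F,B,A,D,E,H,G] q_used=0 → run F
t=12: queue=[F,B,A,D,E,H,G] q_used=1 → run F
t=13: queue=[B,A,D,E,H,G] q_used=0 → run B
t=14: queue=[B,A,D,E,H,G] q_used=1 → run B
t=15: queue=[B,A,D,E,H,G] q_used=2 → run B
t=16: queue=[A,D,E,H,G] q_used=0 → run A
t=17: queue=[D,E,H,G] q_used=0 → run D
t=18: queue=[D,E,H,G] q_used=1 → run D
t=19: queue=[D,E,H,G] q_used=2 → run D
t=20: queue=[D,E,H,G] q_used=3 → run D
t=21: queue=[E,H,G,D] q_used=0 → run E
t=22: queue=[E,H,G,D] q_used=1 → run E
t=23: queue=[E,H,G,D] q_used=2 → run E
t=24: queue=[E,H,G,D] q_used=3 → run E
t=25: queue=[H,G,D,E] q_used=0 → run H
t=26: queue=[H,G,D,E] q_used=1 → run H
t=27: queue=[H,G,D,E] q_used=2 → run H
t=28: queue=[H,G,D,E] q_used=3 → run H
t=29: queue=[G,D,E] q_used=0 → run G
t=30: queue=[D,E] q_used=0 → run D
t=31: queue=[D,E] q_used=1 → run D
t=32: queue=[E] q_used=0 → run E
t=33: queue=[E] q_used=1 → run E
t=34: queue=[E] q_used=2 → run E
t=35: (idle)
t=36: (idle)
t=37: (idle)
t=38: (idle)
t=39: (idle)
t=40: (idle)
t=41: (idle)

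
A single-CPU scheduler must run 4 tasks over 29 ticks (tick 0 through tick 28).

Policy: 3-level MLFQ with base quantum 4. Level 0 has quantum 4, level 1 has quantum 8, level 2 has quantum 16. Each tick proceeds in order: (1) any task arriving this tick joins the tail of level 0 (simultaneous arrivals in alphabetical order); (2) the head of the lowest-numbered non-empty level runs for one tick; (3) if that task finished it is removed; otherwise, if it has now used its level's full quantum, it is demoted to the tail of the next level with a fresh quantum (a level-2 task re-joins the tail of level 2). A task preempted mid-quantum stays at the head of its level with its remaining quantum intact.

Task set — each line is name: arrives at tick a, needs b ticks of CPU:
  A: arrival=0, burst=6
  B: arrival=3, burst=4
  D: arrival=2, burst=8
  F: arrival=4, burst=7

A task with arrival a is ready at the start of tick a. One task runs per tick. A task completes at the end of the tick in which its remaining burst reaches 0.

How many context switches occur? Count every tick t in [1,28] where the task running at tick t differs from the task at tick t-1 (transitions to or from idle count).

t=0: L0/L1/L2 = A/-/- → run A
t=1: L0/L1/L2 = A/-/- → run A
t=2: L0/L1/L2 = AD/-/- → run A
t=3: L0/L1/L2 = ADB/-/- → run A
t=4: L0/L1/L2 = DBF/A/- → run D
t=5: L0/L1/L2 = DBF/A/- → run D
t=6: L0/L1/L2 = DBF/A/- → run D
t=7: L0/L1/L2 = DBF/A/- → run D
t=8: L0/L1/L2 = BF/AD/- → run B
t=9: L0/L1/L2 = BF/AD/- → run B
t=10: L0/L1/L2 = BF/AD/- → run B
t=11: L0/L1/L2 = BF/AD/- → run B
t=12: L0/L1/L2 = F/AD/- → run F
t=13: L0/L1/L2 = F/AD/- → run F
t=14: L0/L1/L2 = F/AD/- → run F
t=15: L0/L1/L2 = F/AD/- → run F
t=16: L0/L1/L2 = -/ADF/- → run A
t=17: L0/L1/L2 = -/ADF/- → run A
t=18: L0/L1/L2 = -/DF/- → run D
t=19: L0/L1/L2 = -/DF/- → run D
t=20: L0/L1/L2 = -/DF/- → run D
t=21: L0/L1/L2 = -/DF/- → run D
t=22: L0/L1/L2 = -/F/- → run F
t=23: L0/L1/L2 = -/F/- → run F
t=24: L0/L1/L2 = -/F/- → run F
t=25: (idle)
t=26: (idle)
t=27: (idle)
t=28: (idle)

context switches = 7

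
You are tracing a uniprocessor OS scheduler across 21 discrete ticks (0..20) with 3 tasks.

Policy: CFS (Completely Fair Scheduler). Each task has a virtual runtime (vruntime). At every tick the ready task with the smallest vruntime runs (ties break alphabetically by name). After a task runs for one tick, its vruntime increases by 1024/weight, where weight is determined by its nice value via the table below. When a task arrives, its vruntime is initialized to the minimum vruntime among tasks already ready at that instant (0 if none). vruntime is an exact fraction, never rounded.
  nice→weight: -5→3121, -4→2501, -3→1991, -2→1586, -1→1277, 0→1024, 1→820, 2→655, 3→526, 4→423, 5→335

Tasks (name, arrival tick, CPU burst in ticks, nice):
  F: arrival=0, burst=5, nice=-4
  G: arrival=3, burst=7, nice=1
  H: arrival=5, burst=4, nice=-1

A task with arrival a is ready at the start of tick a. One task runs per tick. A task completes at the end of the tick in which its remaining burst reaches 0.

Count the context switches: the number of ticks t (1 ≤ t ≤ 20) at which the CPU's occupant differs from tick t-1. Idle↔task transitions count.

t=0: vr[F=0] → run F
t=1: vr[F=1024/2501] → run F
t=2: vr[F=2048/2501] → run F
t=3: vr[F=3072/2501 G=3072/2501] → run F
t=4: vr[F=4096/2501 G=3072/2501] → run G
t=5: vr[F=4096/2501 G=30976/12505 H=4096/2501] → run F
t=6: vr[G=30976/12505 H=4096/2501] → run H
t=7: vr[G=30976/12505 H=7791616/3193777] → run H
t=8: vr[G=30976/12505 H=10352640/3193777] → run G
t=9: vr[G=46592/12505 H=10352640/3193777] → run H
t=10: vr[G=46592/12505 H=12913664/3193777] → run G
t=11: vr[G=62208/12505 H=12913664/3193777] → run H
t=12: vr[G=62208/12505] → run G
t=13: vr[G=77824/12505] → run G
t=14: vr[G=18688/2501] → run G
t=15: vr[G=109056/12505] → run G
t=16: (idle)
t=17: (idle)
t=18: (idle)
t=19: (idle)
t=20: (idle)

context switches = 9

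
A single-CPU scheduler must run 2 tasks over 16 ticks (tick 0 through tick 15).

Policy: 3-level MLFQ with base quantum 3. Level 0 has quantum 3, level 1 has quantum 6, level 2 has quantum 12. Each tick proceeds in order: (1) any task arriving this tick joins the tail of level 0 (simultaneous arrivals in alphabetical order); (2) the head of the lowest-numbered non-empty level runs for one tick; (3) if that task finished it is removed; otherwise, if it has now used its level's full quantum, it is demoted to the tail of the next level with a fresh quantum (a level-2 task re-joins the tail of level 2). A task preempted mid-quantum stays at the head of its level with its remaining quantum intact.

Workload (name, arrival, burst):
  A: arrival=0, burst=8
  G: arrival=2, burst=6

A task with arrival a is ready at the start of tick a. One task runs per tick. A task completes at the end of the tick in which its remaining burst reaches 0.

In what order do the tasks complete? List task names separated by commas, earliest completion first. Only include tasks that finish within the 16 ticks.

t=0: L0/L1/L2 = A/-/- → run A
t=1: L0/L1/L2 = A/-/- → run A
t=2: L0/L1/L2 = AG/-/- → run A
t=3: L0/L1/L2 = G/A/- → run G
t=4: L0/L1/L2 = G/A/- → run G
t=5: L0/L1/L2 = G/A/- → run G
t=6: L0/L1/L2 = -/AG/- → run A
t=7: L0/L1/L2 = -/AG/- → run A
t=8: L0/L1/L2 = -/AG/- → run A
t=9: L0/L1/L2 = -/AG/- → run A
t=10: L0/L1/L2 = -/AG/- → run A
t=11: L0/L1/L2 = -/G/- → run G
t=12: L0/L1/L2 = -/G/- → run G
t=13: L0/L1/L2 = -/G/- → run G
t=14: (idle)
t=15: (idle)

completion order = A, G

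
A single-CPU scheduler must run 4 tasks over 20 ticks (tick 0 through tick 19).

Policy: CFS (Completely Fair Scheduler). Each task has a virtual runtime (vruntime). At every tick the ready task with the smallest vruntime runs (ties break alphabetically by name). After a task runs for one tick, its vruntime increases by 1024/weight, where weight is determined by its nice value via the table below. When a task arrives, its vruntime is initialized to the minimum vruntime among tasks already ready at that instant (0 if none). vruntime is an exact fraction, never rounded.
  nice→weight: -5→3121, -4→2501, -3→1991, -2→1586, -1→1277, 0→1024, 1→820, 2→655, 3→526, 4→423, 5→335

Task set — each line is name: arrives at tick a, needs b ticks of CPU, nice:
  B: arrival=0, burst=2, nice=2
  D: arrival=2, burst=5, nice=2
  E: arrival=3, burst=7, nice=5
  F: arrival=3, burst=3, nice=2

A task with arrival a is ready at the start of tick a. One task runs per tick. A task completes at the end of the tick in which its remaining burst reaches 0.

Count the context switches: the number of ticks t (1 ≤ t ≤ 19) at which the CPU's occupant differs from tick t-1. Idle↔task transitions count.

t=0: vr[B=0] → run B
t=1: vr[B=1024/655] → run B
t=2: vr[D=0] → run D
t=3: vr[D=1024/655 E=1024/655 F=1024/655] → run D
t=4: vr[D=2048/655 E=1024/655 F=1024/655] → run E
t=5: vr[D=2048/655 E=202752/43885 F=1024/655] → run F
t=6: vr[D=2048/655 E=202752/43885 F=2048/655] → run D
t=7: vr[D=3072/655 E=202752/43885 F=2048/655] → run F
t=8: vr[D=3072/655 E=202752/43885 F=3072/655] → run E
t=9: vr[D=3072/655 E=336896/43885 F=3072/655] → run D
t=10: vr[D=4096/655 E=336896/43885 F=3072/655] → run F
t=11: vr[D=4096/655 E=336896/43885] → run D
t=12: vr[E=336896/43885] → run E
t=13: vr[E=94208/8777] → run E
t=14: vr[E=605184/43885] → run E
t=15: vr[E=739328/43885] → run E
t=16: vr[E=873472/43885] → run E
t=17: (idle)
t=18: (idle)
t=19: (idle)

context switches = 11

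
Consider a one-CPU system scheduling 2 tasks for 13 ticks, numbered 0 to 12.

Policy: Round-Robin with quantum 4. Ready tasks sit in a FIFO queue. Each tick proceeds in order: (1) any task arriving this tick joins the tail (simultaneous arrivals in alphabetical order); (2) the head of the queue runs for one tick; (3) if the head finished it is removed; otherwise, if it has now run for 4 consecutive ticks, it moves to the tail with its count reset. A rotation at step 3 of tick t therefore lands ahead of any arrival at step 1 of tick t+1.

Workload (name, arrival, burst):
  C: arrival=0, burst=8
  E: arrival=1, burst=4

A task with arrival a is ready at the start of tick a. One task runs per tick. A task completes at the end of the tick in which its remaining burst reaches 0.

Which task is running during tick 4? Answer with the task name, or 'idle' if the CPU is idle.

t=0: queue=[C] q_used=0 → run C
t=1: queue=[C,E] q_used=1 → run C
t=2: queue=[C,E] q_used=2 → run C
t=3: queue=[C,E] q_used=3 → run C
t=4: queue=[E,C] q_used=0 → run E
t=5: queue=[E,C] q_used=1 → run E
t=6: queue=[E,C] q_used=2 → run E
t=7: queue=[E,C] q_used=3 → run E
t=8: queue=[C] q_used=0 → run C
t=9: queue=[C] q_used=1 → run C
t=10: queue=[C] q_used=2 → run C
t=11: queue=[C] q_used=3 → run C
t=12: (idle)

running at tick 4 = E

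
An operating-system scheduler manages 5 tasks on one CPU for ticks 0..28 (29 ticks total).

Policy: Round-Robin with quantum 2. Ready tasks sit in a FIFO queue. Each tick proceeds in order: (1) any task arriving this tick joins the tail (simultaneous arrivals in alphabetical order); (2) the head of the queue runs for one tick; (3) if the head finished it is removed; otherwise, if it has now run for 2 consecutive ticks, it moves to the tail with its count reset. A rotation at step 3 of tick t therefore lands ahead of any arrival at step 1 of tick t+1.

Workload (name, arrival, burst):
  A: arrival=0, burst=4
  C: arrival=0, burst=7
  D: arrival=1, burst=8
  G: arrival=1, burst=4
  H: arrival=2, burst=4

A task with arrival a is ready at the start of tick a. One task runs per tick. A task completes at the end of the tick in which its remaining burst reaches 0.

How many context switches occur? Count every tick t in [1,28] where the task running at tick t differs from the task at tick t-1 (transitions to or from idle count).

t=0: queue=[A,C] q_used=0 → run A
t=1: queue=[A,C,D,G] q_used=1 → run A
t=2: queue=[C,D,G,A,H] q_used=0 → run C
t=3: queue=[C,D,G,A,H] q_used=1 → run C
t=4: queue=[D,G,A,H,C] q_used=0 → run D
t=5: queue=[D,G,A,H,C] q_used=1 → run D
t=6: queue=[G,A,H,C,D] q_used=0 → run G
t=7: queue=[G,A,H,C,D] q_used=1 → run G
t=8: queue=[A,H,C,D,G] q_used=0 → run A
t=9: queue=[A,H,C,D,G] q_used=1 → run A
t=10: queue=[H,C,D,G] q_used=0 → run H
t=11: queue=[H,C,D,G] q_used=1 → run H
t=12: queue=[C,D,G,H] q_used=0 → run C
t=13: queue=[C,D,G,H] q_used=1 → run C
t=14: queue=[D,G,H,C] q_used=0 → run D
t=15: queue=[D,G,H,C] q_used=1 → run D
t=16: queue=[G,H,C,D] q_used=0 → run G
t=17: queue=[G,H,C,D] q_used=1 → run G
t=18: queue=[H,C,D] q_used=0 → run H
t=19: queue=[H,C,D] q_used=1 → run H
t=20: queue=[C,D] q_used=0 → run C
t=21: queue=[C,D] q_used=1 → run C
t=22: queue=[D,C] q_used=0 → run D
t=23: queue=[D,C] q_used=1 → run D
t=24: queue=[C,D] q_used=0 → run C
t=25: queue=[D] q_used=0 → run D
t=26: queue=[D] q_used=1 → run D
t=27: (idle)
t=28: (idle)

context switches = 14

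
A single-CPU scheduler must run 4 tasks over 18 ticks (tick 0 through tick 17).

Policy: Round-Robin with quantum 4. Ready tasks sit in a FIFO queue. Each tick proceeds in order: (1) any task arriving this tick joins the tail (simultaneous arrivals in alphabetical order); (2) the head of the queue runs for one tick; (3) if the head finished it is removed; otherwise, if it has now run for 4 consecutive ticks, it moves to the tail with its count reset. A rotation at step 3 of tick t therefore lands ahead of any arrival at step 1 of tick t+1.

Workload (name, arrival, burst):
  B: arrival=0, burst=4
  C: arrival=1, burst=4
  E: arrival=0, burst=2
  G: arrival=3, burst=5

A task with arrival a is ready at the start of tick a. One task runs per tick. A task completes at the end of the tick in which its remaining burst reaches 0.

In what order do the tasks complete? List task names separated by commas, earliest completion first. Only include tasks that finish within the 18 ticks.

completion order = B, E, C, G

t=0: queue=[B,E] q_used=0 → run B
t=1: queue=[B,E,C] q_used=1 → run B
t=2: queue=[B,E,C] q_used=2 → run B
t=3: queue=[B,E,C,G] q_used=3 → run B
t=4: queue=[E,C,G] q_used=0 → run E
t=5: queue=[E,C,G] q_used=1 → run E
t=6: queue=[C,G] q_used=0 → run C
t=7: queue=[C,G] q_used=1 → run C
t=8: queue=[C,G] q_used=2 → run C
t=9: queue=[C,G] q_used=3 → run C
t=10: queue=[G] q_used=0 → run G
t=11: queue=[G] q_used=1 → run G
t=12: queue=[G] q_used=2 → run G
t=13: queue=[G] q_used=3 → run G
t=14: queue=[G] q_used=0 → run G
t=15: (idle)
t=16: (idle)
t=17: (idle)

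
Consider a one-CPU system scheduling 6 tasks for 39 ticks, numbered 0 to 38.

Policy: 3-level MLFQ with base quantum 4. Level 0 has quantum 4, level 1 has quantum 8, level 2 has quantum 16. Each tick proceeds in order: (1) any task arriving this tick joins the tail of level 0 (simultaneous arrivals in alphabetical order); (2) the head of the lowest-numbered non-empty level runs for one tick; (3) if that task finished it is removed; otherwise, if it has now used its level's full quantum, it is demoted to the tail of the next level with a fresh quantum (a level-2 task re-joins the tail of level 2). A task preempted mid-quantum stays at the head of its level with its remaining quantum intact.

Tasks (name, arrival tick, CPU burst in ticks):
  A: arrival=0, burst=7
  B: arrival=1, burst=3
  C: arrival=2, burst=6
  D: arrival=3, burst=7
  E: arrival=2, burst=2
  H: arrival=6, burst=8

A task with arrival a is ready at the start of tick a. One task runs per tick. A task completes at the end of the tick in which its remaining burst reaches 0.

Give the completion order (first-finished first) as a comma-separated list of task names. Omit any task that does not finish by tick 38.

completion order = B, E, A, C, D, H

t=0: L0/L1/L2 = A/-/- → run A
t=1: L0/L1/L2 = AB/-/- → run A
t=2: L0/L1/L2 = ABCE/-/- → run A
t=3: L0/L1/L2 = ABCED/-/- → run A
t=4: L0/L1/L2 = BCED/A/- → run B
t=5: L0/L1/L2 = BCED/A/- → run B
t=6: L0/L1/L2 = BCEDH/A/- → run B
t=7: L0/L1/L2 = CEDH/A/- → run C
t=8: L0/L1/L2 = CEDH/A/- → run C
t=9: L0/L1/L2 = CEDH/A/- → run C
t=10: L0/L1/L2 = CEDH/A/- → run C
t=11: L0/L1/L2 = EDH/AC/- → run E
t=12: L0/L1/L2 = EDH/AC/- → run E
t=13: L0/L1/L2 = DH/AC/- → run D
t=14: L0/L1/L2 = DH/AC/- → run D
t=15: L0/L1/L2 = DH/AC/- → run D
t=16: L0/L1/L2 = DH/AC/- → run D
t=17: L0/L1/L2 = H/ACD/- → run H
t=18: L0/L1/L2 = H/ACD/- → run H
t=19: L0/L1/L2 = H/ACD/- → run H
t=20: L0/L1/L2 = H/ACD/- → run H
t=21: L0/L1/L2 = -/ACDH/- → run A
t=22: L0/L1/L2 = -/ACDH/- → run A
t=23: L0/L1/L2 = -/ACDH/- → run A
t=24: L0/L1/L2 = -/CDH/- → run C
t=25: L0/L1/L2 = -/CDH/- → run C
t=26: L0/L1/L2 = -/DH/- → run D
t=27: L0/L1/L2 = -/DH/- → run D
t=28: L0/L1/L2 = -/DH/- → run D
t=29: L0/L1/L2 = -/H/- → run H
t=30: L0/L1/L2 = -/H/- → run H
t=31: L0/L1/L2 = -/H/- → run H
t=32: L0/L1/L2 = -/H/- → run H
t=33: (idle)
t=34: (idle)
t=35: (idle)
t=36: (idle)
t=37: (idle)
t=38: (idle)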